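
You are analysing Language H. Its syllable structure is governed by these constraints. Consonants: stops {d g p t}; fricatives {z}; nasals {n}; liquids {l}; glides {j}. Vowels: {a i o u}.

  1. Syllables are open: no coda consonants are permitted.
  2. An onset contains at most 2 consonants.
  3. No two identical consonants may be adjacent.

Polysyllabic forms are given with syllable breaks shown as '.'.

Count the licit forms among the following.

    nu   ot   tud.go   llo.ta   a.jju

nu — σ1 onset /n/, coda /∅/ ok → licit
ot — violates constraint 1: syllable 1 coda /t/ has 1 consonant (> 0) → illicit
tud.go — violates constraint 1: syllable 1 coda /d/ has 1 consonant (> 0) → illicit
llo.ta — violates constraint 3: adjacent identical consonants /ll/ → illicit
a.jju — violates constraint 3: adjacent identical consonants /jj/ → illicit
Licit: nu → 1.

1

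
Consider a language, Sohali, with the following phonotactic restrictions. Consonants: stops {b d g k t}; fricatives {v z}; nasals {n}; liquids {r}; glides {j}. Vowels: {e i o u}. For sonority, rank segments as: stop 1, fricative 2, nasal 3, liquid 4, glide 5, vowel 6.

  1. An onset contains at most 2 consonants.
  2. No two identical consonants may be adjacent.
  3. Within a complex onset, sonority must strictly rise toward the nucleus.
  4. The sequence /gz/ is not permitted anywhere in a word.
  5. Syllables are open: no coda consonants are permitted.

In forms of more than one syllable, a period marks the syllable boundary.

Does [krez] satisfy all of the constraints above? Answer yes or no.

no

[krez] — violates constraint 5: syllable 1 coda /z/ has 1 consonant (> 0) → not permitted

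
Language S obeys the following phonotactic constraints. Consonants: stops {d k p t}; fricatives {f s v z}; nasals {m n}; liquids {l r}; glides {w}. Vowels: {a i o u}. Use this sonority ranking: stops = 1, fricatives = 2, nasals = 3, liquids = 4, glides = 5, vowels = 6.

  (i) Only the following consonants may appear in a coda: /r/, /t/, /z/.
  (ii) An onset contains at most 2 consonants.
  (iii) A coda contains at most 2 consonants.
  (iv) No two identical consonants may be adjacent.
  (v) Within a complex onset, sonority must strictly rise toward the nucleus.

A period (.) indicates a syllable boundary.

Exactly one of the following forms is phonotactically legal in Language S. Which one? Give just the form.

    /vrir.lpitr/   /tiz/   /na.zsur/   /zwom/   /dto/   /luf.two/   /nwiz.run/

/tiz/

/vrir.lpitr/ — violates constraint (v): syllable 2 onset /lp/: /l/ (liquid, 4) → /p/ (stop, 1) does not rise → phonotactically illegal
/tiz/ — σ1 onset /t/, coda /z/ ok → phonotactically legal
/na.zsur/ — violates constraint (v): syllable 2 onset /zs/: /z/ (fricative, 2) → /s/ (fricative, 2) does not rise → phonotactically illegal
/zwom/ — violates constraint (i): syllable 1 coda contains /m/, which is not a licensed coda consonant → phonotactically illegal
/dto/ — violates constraint (v): syllable 1 onset /dt/: /d/ (stop, 1) → /t/ (stop, 1) does not rise → phonotactically illegal
/luf.two/ — violates constraint (i): syllable 1 coda contains /f/, which is not a licensed coda consonant → phonotactically illegal
/nwiz.run/ — violates constraint (i): syllable 2 coda contains /n/, which is not a licensed coda consonant → phonotactically illegal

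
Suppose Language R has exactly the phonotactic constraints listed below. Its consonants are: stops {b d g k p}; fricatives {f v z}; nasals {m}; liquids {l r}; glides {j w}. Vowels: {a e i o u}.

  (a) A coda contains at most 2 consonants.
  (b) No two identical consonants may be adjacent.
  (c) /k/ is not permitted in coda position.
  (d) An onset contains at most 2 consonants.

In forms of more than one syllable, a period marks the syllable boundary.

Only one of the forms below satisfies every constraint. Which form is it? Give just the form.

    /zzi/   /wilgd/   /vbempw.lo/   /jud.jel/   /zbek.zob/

/jud.jel/

/zzi/ — violates constraint (b): adjacent identical consonants /zz/ → not permitted
/wilgd/ — violates constraint (a): syllable 1 coda /lgd/ has 3 consonants (> 2) → not permitted
/vbempw.lo/ — violates constraint (a): syllable 1 coda /mpw/ has 3 consonants (> 2) → not permitted
/jud.jel/ — σ1 onset /j/, coda /d/ ok; σ2 onset /j/, coda /l/ ok → permitted
/zbek.zob/ — violates constraint (c): syllable 1 coda contains /k/ → not permitted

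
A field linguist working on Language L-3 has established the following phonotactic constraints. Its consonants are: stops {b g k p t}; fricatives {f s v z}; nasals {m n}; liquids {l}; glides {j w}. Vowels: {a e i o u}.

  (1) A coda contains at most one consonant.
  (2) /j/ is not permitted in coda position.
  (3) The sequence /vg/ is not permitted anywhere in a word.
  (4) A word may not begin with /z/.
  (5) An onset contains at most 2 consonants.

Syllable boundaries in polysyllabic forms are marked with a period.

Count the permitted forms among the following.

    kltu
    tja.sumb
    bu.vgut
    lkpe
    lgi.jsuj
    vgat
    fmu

1

kltu — violates constraint 5: syllable 1 onset /klt/ has 3 consonants (> 2) → not permitted
tja.sumb — violates constraint 1: syllable 2 coda /mb/ has 2 consonants (> 1) → not permitted
bu.vgut — violates constraint 3: contains banned sequence /vg/ → not permitted
lkpe — violates constraint 5: syllable 1 onset /lkp/ has 3 consonants (> 2) → not permitted
lgi.jsuj — violates constraint 2: syllable 2 coda contains /j/ → not permitted
vgat — violates constraint 3: contains banned sequence /vg/ → not permitted
fmu — σ1 onset /fm/ (2C), coda /∅/ ok → permitted
Permitted: fmu → 1.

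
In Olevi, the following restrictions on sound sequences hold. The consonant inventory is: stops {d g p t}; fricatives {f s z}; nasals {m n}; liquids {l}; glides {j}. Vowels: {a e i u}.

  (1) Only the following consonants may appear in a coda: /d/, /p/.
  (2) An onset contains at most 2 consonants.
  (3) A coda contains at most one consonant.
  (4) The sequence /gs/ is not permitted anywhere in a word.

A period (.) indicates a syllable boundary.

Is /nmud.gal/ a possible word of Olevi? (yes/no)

/nmud.gal/ — violates constraint 1: syllable 2 coda contains /l/, which is not a licensed coda consonant → not permitted

no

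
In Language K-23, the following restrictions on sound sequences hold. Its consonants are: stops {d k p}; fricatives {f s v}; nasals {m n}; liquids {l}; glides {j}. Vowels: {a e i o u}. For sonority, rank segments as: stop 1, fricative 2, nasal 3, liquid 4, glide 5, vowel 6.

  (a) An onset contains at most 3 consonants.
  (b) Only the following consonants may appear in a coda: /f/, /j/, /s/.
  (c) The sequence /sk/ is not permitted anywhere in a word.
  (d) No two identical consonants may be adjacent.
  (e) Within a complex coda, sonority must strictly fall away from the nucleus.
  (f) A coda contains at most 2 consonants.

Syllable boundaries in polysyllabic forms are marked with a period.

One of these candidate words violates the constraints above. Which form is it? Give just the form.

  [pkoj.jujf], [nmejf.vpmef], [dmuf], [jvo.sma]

[pkoj.jujf] — violates constraint (d): adjacent identical consonants /jj/ → ill-formed
[nmejf.vpmef] — σ1 onset /nm/ (2C), coda /jf/ (5→2 falls) ok; σ2 onset /vpm/ (3C), coda /f/ ok → well-formed
[dmuf] — σ1 onset /dm/ (2C), coda /f/ ok → well-formed
[jvo.sma] — σ1 onset /jv/ (2C), coda /∅/ ok; σ2 onset /sm/ (2C), coda /∅/ ok → well-formed

[pkoj.jujf]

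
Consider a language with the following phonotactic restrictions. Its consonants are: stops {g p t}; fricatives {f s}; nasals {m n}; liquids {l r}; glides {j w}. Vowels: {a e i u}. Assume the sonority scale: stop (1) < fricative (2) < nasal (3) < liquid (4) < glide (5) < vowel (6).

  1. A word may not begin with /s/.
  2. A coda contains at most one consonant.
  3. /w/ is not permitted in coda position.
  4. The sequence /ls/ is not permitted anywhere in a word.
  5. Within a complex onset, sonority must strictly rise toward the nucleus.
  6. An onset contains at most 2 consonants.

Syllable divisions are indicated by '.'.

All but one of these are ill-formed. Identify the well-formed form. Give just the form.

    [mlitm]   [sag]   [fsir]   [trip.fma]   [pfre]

[trip.fma]

[mlitm] — violates constraint 2: syllable 1 coda /tm/ has 2 consonants (> 1) → ill-formed
[sag] — violates constraint 1: word begins with /s/ → ill-formed
[fsir] — violates constraint 5: syllable 1 onset /fs/: /f/ (fricative, 2) → /s/ (fricative, 2) does not rise → ill-formed
[trip.fma] — σ1 onset /tr/ (1→4 rises), coda /p/ ok; σ2 onset /fm/ (2→3 rises), coda /∅/ ok → well-formed
[pfre] — violates constraint 6: syllable 1 onset /pfr/ has 3 consonants (> 2) → ill-formed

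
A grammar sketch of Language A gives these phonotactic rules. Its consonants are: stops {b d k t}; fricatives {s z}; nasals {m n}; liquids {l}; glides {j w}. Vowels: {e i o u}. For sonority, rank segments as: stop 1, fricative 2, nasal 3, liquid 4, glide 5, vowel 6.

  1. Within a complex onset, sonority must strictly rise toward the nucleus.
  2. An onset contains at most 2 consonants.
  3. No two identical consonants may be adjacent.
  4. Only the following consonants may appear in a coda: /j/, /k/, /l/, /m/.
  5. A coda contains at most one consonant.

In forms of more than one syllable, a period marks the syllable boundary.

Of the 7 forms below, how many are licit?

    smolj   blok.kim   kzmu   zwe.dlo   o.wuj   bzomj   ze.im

smolj — violates constraint 5: syllable 1 coda /lj/ has 2 consonants (> 1) → illicit
blok.kim — violates constraint 3: adjacent identical consonants /kk/ → illicit
kzmu — violates constraint 2: syllable 1 onset /kzm/ has 3 consonants (> 2) → illicit
zwe.dlo — σ1 onset /zw/ (2→5 rises), coda /∅/ ok; σ2 onset /dl/ (1→4 rises), coda /∅/ ok → licit
o.wuj — σ1 onset /∅/, coda /∅/ ok; σ2 onset /w/, coda /j/ ok → licit
bzomj — violates constraint 5: syllable 1 coda /mj/ has 2 consonants (> 1) → illicit
ze.im — σ1 onset /z/, coda /∅/ ok; σ2 onset /∅/, coda /m/ ok → licit
Licit: zwe.dlo, o.wuj, ze.im → 3.

3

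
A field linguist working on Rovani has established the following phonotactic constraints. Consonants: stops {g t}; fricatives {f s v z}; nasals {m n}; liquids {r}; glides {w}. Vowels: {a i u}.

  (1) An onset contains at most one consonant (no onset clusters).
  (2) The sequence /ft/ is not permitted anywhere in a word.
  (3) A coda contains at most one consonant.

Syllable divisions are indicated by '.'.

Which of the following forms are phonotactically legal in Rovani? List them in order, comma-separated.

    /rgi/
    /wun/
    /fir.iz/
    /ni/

/rgi/ — violates constraint 1: syllable 1 onset /rg/ has 2 consonants (> 1) → phonotactically illegal
/wun/ — σ1 onset /w/, coda /n/ ok → phonotactically legal
/fir.iz/ — σ1 onset /f/, coda /r/ ok; σ2 onset /∅/, coda /z/ ok → phonotactically legal
/ni/ — σ1 onset /n/, coda /∅/ ok → phonotactically legal

/wun/, /fir.iz/, /ni/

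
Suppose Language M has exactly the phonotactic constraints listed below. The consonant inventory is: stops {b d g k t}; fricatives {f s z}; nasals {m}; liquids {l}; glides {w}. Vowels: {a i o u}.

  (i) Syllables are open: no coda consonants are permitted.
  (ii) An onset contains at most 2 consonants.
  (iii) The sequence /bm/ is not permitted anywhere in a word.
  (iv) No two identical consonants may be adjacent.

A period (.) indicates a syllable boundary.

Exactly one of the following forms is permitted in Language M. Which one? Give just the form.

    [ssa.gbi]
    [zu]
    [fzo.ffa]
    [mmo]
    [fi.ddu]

[zu]

[ssa.gbi] — violates constraint (iv): adjacent identical consonants /ss/ → not permitted
[zu] — σ1 onset /z/, coda /∅/ ok → permitted
[fzo.ffa] — violates constraint (iv): adjacent identical consonants /ff/ → not permitted
[mmo] — violates constraint (iv): adjacent identical consonants /mm/ → not permitted
[fi.ddu] — violates constraint (iv): adjacent identical consonants /dd/ → not permitted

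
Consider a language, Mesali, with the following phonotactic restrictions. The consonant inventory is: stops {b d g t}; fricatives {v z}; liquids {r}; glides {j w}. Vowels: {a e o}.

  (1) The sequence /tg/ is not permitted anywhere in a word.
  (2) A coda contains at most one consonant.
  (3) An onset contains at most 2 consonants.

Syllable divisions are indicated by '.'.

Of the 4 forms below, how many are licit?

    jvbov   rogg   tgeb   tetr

0

jvbov — violates constraint 3: syllable 1 onset /jvb/ has 3 consonants (> 2) → illicit
rogg — violates constraint 2: syllable 1 coda /gg/ has 2 consonants (> 1) → illicit
tgeb — violates constraint 1: contains banned sequence /tg/ → illicit
tetr — violates constraint 2: syllable 1 coda /tr/ has 2 consonants (> 1) → illicit
No form is licit → 0.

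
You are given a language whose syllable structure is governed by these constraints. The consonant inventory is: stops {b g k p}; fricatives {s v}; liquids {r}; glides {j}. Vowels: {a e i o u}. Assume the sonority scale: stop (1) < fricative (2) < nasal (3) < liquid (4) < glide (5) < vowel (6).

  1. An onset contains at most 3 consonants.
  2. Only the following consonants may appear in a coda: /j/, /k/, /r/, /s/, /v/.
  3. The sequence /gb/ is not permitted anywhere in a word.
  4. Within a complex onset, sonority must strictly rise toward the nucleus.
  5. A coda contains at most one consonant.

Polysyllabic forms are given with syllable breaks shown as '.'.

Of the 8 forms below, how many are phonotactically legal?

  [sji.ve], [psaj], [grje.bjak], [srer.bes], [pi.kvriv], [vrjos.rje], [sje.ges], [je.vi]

[sji.ve] — σ1 onset /sj/ (2→5 rises), coda /∅/ ok; σ2 onset /v/, coda /∅/ ok → phonotactically legal
[psaj] — σ1 onset /ps/ (1→2 rises), coda /j/ ok → phonotactically legal
[grje.bjak] — σ1 onset /grj/ (1→4→5 rises), coda /∅/ ok; σ2 onset /bj/ (1→5 rises), coda /k/ ok → phonotactically legal
[srer.bes] — σ1 onset /sr/ (2→4 rises), coda /r/ ok; σ2 onset /b/, coda /s/ ok → phonotactically legal
[pi.kvriv] — σ1 onset /p/, coda /∅/ ok; σ2 onset /kvr/ (1→2→4 rises), coda /v/ ok → phonotactically legal
[vrjos.rje] — σ1 onset /vrj/ (2→4→5 rises), coda /s/ ok; σ2 onset /rj/ (4→5 rises), coda /∅/ ok → phonotactically legal
[sje.ges] — σ1 onset /sj/ (2→5 rises), coda /∅/ ok; σ2 onset /g/, coda /s/ ok → phonotactically legal
[je.vi] — σ1 onset /j/, coda /∅/ ok; σ2 onset /v/, coda /∅/ ok → phonotactically legal
Phonotactically legal: [sji.ve], [psaj], [grje.bjak], [srer.bes], [pi.kvriv], [vrjos.rje], [sje.ges], [je.vi] → 8.

8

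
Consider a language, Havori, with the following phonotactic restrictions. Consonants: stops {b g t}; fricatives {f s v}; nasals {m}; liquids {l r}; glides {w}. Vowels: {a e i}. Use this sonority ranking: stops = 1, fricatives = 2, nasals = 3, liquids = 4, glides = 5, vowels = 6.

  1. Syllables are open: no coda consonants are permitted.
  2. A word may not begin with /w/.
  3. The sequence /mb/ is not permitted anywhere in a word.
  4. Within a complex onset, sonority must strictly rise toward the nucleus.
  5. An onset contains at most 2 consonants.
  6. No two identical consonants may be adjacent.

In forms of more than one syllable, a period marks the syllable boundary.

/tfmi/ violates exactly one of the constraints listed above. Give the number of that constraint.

/tfmi/: syllable 1 onset /tfm/ has 3 consonants (> 2).
This is a violation of constraint 5: "An onset contains at most 2 consonants."
The remaining constraints (1, 2, 3, 4, 6) are satisfied.

5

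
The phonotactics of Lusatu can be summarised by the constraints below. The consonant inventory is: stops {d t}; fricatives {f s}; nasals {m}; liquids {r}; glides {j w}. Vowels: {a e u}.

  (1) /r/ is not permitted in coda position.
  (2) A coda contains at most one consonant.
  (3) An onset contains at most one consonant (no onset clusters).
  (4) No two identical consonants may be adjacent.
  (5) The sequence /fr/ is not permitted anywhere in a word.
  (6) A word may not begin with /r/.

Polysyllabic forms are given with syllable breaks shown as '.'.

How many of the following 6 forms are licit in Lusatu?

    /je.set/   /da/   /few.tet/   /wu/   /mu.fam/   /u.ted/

/je.set/ — σ1 onset /j/, coda /∅/ ok; σ2 onset /s/, coda /t/ ok → licit
/da/ — σ1 onset /d/, coda /∅/ ok → licit
/few.tet/ — σ1 onset /f/, coda /w/ ok; σ2 onset /t/, coda /t/ ok → licit
/wu/ — σ1 onset /w/, coda /∅/ ok → licit
/mu.fam/ — σ1 onset /m/, coda /∅/ ok; σ2 onset /f/, coda /m/ ok → licit
/u.ted/ — σ1 onset /∅/, coda /∅/ ok; σ2 onset /t/, coda /d/ ok → licit
Licit: /je.set/, /da/, /few.tet/, /wu/, /mu.fam/, /u.ted/ → 6.

6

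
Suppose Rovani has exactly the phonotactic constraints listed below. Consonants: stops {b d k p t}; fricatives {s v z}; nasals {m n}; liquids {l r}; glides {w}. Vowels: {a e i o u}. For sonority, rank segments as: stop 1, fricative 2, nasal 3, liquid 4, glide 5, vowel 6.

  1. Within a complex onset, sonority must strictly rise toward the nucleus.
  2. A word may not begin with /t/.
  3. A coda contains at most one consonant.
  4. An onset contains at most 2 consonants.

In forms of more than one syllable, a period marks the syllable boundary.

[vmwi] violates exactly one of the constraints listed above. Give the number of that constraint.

4

[vmwi]: syllable 1 onset /vmw/ has 3 consonants (> 2).
This is a violation of constraint 4: "An onset contains at most 2 consonants."
The remaining constraints (1, 2, 3) are satisfied.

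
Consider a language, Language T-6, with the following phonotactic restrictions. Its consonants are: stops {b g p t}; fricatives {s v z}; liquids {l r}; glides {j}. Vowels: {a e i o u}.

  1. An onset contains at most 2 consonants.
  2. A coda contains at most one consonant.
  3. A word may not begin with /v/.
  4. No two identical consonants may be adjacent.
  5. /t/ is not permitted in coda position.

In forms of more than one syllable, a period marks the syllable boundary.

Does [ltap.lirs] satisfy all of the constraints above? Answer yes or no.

[ltap.lirs] — violates constraint 2: syllable 2 coda /rs/ has 2 consonants (> 1) → illicit

no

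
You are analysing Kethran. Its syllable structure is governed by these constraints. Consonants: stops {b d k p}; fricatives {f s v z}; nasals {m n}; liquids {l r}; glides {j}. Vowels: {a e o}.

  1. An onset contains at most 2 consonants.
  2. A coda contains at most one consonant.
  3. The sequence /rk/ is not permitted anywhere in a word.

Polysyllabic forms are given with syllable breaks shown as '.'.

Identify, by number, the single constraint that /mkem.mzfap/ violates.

/mkem.mzfap/: syllable 2 onset /mzf/ has 3 consonants (> 2).
This is a violation of constraint 1: "An onset contains at most 2 consonants."
The remaining constraints (2, 3) are satisfied.

1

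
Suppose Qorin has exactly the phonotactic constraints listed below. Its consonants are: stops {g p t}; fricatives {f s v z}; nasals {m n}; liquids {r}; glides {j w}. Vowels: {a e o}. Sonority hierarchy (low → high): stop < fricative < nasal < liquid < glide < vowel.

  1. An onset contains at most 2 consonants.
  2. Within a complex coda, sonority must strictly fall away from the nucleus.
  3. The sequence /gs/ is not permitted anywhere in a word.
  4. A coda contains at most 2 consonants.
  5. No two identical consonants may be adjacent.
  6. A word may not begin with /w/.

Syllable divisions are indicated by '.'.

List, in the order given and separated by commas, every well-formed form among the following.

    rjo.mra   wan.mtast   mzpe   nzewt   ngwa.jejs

rjo.mra, nzewt

rjo.mra — σ1 onset /rj/ (2C), coda /∅/ ok; σ2 onset /mr/ (2C), coda /∅/ ok → well-formed
wan.mtast — violates constraint 6: word begins with /w/ → ill-formed
mzpe — violates constraint 1: syllable 1 onset /mzp/ has 3 consonants (> 2) → ill-formed
nzewt — σ1 onset /nz/ (2C), coda /wt/ (5→1 falls) ok → well-formed
ngwa.jejs — violates constraint 1: syllable 1 onset /ngw/ has 3 consonants (> 2) → ill-formed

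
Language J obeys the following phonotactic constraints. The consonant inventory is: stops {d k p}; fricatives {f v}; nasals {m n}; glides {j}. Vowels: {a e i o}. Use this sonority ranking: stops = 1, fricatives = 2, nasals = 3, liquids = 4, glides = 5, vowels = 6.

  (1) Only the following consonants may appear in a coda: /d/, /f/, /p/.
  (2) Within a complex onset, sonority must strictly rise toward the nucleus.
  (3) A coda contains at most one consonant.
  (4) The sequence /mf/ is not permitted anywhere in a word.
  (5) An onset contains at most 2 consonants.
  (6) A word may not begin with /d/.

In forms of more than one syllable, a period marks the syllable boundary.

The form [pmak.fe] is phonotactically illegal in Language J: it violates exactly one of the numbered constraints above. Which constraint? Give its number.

1

[pmak.fe]: syllable 1 coda contains /k/, which is not a licensed coda consonant.
This is a violation of constraint 1: "Only the following consonants may appear in a coda: /d/, /f/, /p/."
The remaining constraints (2, 3, 4, 5, 6) are satisfied.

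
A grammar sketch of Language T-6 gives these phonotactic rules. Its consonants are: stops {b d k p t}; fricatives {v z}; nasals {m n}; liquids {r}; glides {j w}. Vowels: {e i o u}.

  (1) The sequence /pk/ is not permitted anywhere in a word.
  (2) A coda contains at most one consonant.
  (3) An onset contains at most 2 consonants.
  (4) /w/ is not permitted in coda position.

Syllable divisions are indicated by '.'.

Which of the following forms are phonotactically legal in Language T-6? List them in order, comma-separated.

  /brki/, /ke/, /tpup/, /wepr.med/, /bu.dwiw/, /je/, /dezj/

/brki/ — violates constraint 3: syllable 1 onset /brk/ has 3 consonants (> 2) → phonotactically illegal
/ke/ — σ1 onset /k/, coda /∅/ ok → phonotactically legal
/tpup/ — σ1 onset /tp/ (2C), coda /p/ ok → phonotactically legal
/wepr.med/ — violates constraint 2: syllable 1 coda /pr/ has 2 consonants (> 1) → phonotactically illegal
/bu.dwiw/ — violates constraint 4: syllable 2 coda contains /w/ → phonotactically illegal
/je/ — σ1 onset /j/, coda /∅/ ok → phonotactically legal
/dezj/ — violates constraint 2: syllable 1 coda /zj/ has 2 consonants (> 1) → phonotactically illegal

/ke/, /tpup/, /je/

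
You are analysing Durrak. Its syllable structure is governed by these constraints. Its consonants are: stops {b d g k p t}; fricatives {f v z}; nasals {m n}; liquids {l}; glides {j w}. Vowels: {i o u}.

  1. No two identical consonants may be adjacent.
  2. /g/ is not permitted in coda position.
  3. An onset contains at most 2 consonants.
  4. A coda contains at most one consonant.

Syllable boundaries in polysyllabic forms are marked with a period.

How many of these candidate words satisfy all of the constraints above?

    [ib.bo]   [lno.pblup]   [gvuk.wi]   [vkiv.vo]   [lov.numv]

1

[ib.bo] — violates constraint 1: adjacent identical consonants /bb/ → ill-formed
[lno.pblup] — violates constraint 3: syllable 2 onset /pbl/ has 3 consonants (> 2) → ill-formed
[gvuk.wi] — σ1 onset /gv/ (2C), coda /k/ ok; σ2 onset /w/, coda /∅/ ok → well-formed
[vkiv.vo] — violates constraint 1: adjacent identical consonants /vv/ → ill-formed
[lov.numv] — violates constraint 4: syllable 2 coda /mv/ has 2 consonants (> 1) → ill-formed
Well-formed: [gvuk.wi] → 1.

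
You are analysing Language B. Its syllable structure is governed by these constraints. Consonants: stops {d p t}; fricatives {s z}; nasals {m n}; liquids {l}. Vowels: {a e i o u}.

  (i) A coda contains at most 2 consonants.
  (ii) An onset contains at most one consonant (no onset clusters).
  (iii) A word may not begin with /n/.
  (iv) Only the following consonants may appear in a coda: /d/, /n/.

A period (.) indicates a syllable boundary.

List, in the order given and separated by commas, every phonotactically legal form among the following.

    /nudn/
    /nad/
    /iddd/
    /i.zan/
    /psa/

/i.zan/

/nudn/ — violates constraint (iii): word begins with /n/ → phonotactically illegal
/nad/ — violates constraint (iii): word begins with /n/ → phonotactically illegal
/iddd/ — violates constraint (i): syllable 1 coda /ddd/ has 3 consonants (> 2) → phonotactically illegal
/i.zan/ — σ1 onset /∅/, coda /∅/ ok; σ2 onset /z/, coda /n/ ok → phonotactically legal
/psa/ — violates constraint (ii): syllable 1 onset /ps/ has 2 consonants (> 1) → phonotactically illegal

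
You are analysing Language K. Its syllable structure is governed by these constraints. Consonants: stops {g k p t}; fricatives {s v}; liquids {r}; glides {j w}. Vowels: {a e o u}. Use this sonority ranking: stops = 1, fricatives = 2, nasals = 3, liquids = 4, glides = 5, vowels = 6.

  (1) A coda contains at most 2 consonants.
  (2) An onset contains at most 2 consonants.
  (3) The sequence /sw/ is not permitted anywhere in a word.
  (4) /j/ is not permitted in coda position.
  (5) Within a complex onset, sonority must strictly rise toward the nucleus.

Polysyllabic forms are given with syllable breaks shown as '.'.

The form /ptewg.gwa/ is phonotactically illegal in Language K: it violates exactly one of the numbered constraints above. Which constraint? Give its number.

/ptewg.gwa/: syllable 1 onset /pt/: /p/ (stop, 1) → /t/ (stop, 1) does not rise.
This is a violation of constraint 5: "Within a complex onset, sonority must strictly rise toward the nucleus."
The remaining constraints (1, 2, 3, 4) are satisfied.

5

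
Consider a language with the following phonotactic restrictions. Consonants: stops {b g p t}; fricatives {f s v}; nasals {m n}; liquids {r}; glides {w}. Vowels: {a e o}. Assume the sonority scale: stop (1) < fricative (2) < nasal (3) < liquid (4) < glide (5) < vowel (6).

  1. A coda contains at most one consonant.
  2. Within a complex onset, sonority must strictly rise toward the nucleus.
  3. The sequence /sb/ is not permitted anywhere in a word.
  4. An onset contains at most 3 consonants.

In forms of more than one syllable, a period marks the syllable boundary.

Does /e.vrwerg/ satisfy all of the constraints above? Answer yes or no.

no

/e.vrwerg/ — violates constraint 1: syllable 2 coda /rg/ has 2 consonants (> 1) → not permitted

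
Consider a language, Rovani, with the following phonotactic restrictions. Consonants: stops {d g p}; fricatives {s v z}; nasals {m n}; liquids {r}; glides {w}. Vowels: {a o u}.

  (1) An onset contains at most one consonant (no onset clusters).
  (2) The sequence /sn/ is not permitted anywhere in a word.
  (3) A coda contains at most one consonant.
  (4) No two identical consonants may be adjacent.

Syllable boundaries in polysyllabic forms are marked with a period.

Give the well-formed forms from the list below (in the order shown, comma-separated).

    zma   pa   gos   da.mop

zma — violates constraint 1: syllable 1 onset /zm/ has 2 consonants (> 1) → ill-formed
pa — σ1 onset /p/, coda /∅/ ok → well-formed
gos — σ1 onset /g/, coda /s/ ok → well-formed
da.mop — σ1 onset /d/, coda /∅/ ok; σ2 onset /m/, coda /p/ ok → well-formed

pa, gos, da.mop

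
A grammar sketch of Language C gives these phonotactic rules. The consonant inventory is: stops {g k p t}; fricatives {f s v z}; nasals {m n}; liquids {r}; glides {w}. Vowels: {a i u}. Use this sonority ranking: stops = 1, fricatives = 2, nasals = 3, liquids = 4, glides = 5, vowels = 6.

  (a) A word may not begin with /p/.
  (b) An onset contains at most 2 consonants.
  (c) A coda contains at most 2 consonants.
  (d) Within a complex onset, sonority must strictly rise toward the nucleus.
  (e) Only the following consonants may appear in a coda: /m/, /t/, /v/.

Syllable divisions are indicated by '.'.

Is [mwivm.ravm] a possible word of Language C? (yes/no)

yes

[mwivm.ravm] — σ1 onset /mw/ (3→5 rises), coda /vm/ (2C) ok; σ2 onset /r/, coda /vm/ (2C) ok → phonotactically legal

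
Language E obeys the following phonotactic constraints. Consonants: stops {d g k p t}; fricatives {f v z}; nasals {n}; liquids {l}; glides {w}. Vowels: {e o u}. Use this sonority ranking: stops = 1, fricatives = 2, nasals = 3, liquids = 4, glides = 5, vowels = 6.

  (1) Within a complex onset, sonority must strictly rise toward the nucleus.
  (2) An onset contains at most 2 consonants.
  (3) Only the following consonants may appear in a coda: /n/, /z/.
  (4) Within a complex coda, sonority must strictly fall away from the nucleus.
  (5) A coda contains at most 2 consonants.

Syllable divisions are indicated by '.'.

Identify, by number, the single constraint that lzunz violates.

1

lzunz: syllable 1 onset /lz/: /l/ (liquid, 4) → /z/ (fricative, 2) does not rise.
This is a violation of constraint 1: "Within a complex onset, sonority must strictly rise toward the nucleus."
The remaining constraints (2, 3, 4, 5) are satisfied.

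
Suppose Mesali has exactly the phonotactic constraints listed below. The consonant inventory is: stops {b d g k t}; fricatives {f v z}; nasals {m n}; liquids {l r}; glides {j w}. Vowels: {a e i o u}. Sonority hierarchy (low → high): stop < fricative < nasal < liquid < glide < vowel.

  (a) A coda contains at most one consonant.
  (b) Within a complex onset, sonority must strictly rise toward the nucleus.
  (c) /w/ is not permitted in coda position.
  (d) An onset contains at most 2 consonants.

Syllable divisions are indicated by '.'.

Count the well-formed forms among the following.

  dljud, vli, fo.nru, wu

dljud — violates constraint (d): syllable 1 onset /dlj/ has 3 consonants (> 2) → ill-formed
vli — σ1 onset /vl/ (2→4 rises), coda /∅/ ok → well-formed
fo.nru — σ1 onset /f/, coda /∅/ ok; σ2 onset /nr/ (3→4 rises), coda /∅/ ok → well-formed
wu — σ1 onset /w/, coda /∅/ ok → well-formed
Well-formed: vli, fo.nru, wu → 3.

3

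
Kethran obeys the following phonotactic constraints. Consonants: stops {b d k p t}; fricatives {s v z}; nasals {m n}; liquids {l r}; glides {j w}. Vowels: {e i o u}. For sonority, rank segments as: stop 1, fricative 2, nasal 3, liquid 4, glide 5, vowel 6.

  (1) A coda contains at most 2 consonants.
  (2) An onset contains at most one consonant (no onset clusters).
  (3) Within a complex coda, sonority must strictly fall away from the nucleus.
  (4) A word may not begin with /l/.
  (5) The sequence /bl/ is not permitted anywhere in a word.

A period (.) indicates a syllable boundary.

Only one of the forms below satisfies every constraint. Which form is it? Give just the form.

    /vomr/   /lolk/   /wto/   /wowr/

/vomr/ — violates constraint 3: syllable 1 coda /mr/: /m/ (nasal, 3) → /r/ (liquid, 4) does not fall → phonotactically illegal
/lolk/ — violates constraint 4: word begins with /l/ → phonotactically illegal
/wto/ — violates constraint 2: syllable 1 onset /wt/ has 2 consonants (> 1) → phonotactically illegal
/wowr/ — σ1 onset /w/, coda /wr/ (5→4 falls) ok → phonotactically legal

/wowr/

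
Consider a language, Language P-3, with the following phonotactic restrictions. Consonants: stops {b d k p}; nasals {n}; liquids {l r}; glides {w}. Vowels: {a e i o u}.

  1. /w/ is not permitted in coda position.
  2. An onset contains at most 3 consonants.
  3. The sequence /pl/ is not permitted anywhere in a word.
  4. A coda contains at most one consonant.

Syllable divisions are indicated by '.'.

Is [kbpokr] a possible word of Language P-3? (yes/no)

no

[kbpokr] — violates constraint 4: syllable 1 coda /kr/ has 2 consonants (> 1) → ill-formed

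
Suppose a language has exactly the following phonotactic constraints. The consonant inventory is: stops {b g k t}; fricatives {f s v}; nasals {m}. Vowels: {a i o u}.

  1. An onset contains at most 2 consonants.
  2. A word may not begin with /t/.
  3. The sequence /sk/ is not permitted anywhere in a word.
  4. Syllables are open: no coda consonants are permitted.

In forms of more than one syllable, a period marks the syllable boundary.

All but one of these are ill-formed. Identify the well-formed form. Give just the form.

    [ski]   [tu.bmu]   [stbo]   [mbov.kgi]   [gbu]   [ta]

[ski] — violates constraint 3: contains banned sequence /sk/ → ill-formed
[tu.bmu] — violates constraint 2: word begins with /t/ → ill-formed
[stbo] — violates constraint 1: syllable 1 onset /stb/ has 3 consonants (> 2) → ill-formed
[mbov.kgi] — violates constraint 4: syllable 1 coda /v/ has 1 consonant (> 0) → ill-formed
[gbu] — σ1 onset /gb/ (2C), coda /∅/ ok → well-formed
[ta] — violates constraint 2: word begins with /t/ → ill-formed

[gbu]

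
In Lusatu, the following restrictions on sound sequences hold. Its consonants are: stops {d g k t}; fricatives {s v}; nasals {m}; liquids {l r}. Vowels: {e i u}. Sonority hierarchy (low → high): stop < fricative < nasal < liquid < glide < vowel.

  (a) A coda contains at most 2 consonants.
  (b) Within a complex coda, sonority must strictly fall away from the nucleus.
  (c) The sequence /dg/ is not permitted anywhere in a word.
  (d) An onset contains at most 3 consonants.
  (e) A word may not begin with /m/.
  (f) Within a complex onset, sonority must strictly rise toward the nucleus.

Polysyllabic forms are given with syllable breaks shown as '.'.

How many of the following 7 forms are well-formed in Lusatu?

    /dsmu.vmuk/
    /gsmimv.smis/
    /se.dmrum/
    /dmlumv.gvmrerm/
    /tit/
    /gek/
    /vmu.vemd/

6

/dsmu.vmuk/ — σ1 onset /dsm/ (1→2→3 rises), coda /∅/ ok; σ2 onset /vm/ (2→3 rises), coda /k/ ok → well-formed
/gsmimv.smis/ — σ1 onset /gsm/ (1→2→3 rises), coda /mv/ (3→2 falls) ok; σ2 onset /sm/ (2→3 rises), coda /s/ ok → well-formed
/se.dmrum/ — σ1 onset /s/, coda /∅/ ok; σ2 onset /dmr/ (1→3→4 rises), coda /m/ ok → well-formed
/dmlumv.gvmrerm/ — violates constraint (d): syllable 2 onset /gvmr/ has 4 consonants (> 3) → ill-formed
/tit/ — σ1 onset /t/, coda /t/ ok → well-formed
/gek/ — σ1 onset /g/, coda /k/ ok → well-formed
/vmu.vemd/ — σ1 onset /vm/ (2→3 rises), coda /∅/ ok; σ2 onset /v/, coda /md/ (3→1 falls) ok → well-formed
Well-formed: /dsmu.vmuk/, /gsmimv.smis/, /se.dmrum/, /tit/, /gek/, /vmu.vemd/ → 6.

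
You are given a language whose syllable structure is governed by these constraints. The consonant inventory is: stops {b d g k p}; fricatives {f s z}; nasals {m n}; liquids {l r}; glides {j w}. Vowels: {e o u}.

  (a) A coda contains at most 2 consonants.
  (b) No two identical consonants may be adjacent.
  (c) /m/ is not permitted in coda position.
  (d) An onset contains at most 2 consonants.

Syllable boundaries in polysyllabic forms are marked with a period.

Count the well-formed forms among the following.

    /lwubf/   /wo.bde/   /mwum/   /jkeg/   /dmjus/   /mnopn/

4

/lwubf/ — σ1 onset /lw/ (2C), coda /bf/ (2C) ok → well-formed
/wo.bde/ — σ1 onset /w/, coda /∅/ ok; σ2 onset /bd/ (2C), coda /∅/ ok → well-formed
/mwum/ — violates constraint (c): syllable 1 coda contains /m/ → ill-formed
/jkeg/ — σ1 onset /jk/ (2C), coda /g/ ok → well-formed
/dmjus/ — violates constraint (d): syllable 1 onset /dmj/ has 3 consonants (> 2) → ill-formed
/mnopn/ — σ1 onset /mn/ (2C), coda /pn/ (2C) ok → well-formed
Well-formed: /lwubf/, /wo.bde/, /jkeg/, /mnopn/ → 4.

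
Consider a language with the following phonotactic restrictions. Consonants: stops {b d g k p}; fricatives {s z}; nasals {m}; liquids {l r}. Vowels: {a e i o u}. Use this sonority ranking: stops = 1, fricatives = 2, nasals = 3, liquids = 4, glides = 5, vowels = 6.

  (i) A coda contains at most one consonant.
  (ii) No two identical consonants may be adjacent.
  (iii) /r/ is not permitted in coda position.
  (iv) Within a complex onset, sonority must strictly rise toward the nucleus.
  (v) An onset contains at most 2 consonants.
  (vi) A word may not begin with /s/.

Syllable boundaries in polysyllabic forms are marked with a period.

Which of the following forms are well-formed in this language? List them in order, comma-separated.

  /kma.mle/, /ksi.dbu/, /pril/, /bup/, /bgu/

/kma.mle/ — σ1 onset /km/ (1→3 rises), coda /∅/ ok; σ2 onset /ml/ (3→4 rises), coda /∅/ ok → well-formed
/ksi.dbu/ — violates constraint (iv): syllable 2 onset /db/: /d/ (stop, 1) → /b/ (stop, 1) does not rise → ill-formed
/pril/ — σ1 onset /pr/ (1→4 rises), coda /l/ ok → well-formed
/bup/ — σ1 onset /b/, coda /p/ ok → well-formed
/bgu/ — violates constraint (iv): syllable 1 onset /bg/: /b/ (stop, 1) → /g/ (stop, 1) does not rise → ill-formed

/kma.mle/, /pril/, /bup/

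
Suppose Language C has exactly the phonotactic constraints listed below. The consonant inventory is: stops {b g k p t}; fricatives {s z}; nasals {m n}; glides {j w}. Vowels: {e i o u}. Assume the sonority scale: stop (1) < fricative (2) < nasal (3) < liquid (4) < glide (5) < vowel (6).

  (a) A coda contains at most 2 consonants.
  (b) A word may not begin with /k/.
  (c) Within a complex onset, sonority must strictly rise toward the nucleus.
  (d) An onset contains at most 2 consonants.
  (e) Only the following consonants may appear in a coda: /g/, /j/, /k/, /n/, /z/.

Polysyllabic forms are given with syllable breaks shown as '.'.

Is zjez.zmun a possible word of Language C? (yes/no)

zjez.zmun — σ1 onset /zj/ (2→5 rises), coda /z/ ok; σ2 onset /zm/ (2→3 rises), coda /n/ ok → permitted

yes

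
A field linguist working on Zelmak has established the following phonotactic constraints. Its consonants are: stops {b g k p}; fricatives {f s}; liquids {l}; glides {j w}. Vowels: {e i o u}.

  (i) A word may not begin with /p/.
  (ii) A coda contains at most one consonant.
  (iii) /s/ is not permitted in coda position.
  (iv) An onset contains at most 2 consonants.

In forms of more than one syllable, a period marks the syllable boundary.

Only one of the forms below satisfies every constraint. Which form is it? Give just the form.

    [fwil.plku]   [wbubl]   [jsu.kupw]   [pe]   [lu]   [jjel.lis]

[lu]

[fwil.plku] — violates constraint (iv): syllable 2 onset /plk/ has 3 consonants (> 2) → ill-formed
[wbubl] — violates constraint (ii): syllable 1 coda /bl/ has 2 consonants (> 1) → ill-formed
[jsu.kupw] — violates constraint (ii): syllable 2 coda /pw/ has 2 consonants (> 1) → ill-formed
[pe] — violates constraint (i): word begins with /p/ → ill-formed
[lu] — σ1 onset /l/, coda /∅/ ok → well-formed
[jjel.lis] — violates constraint (iii): syllable 2 coda contains /s/ → ill-formed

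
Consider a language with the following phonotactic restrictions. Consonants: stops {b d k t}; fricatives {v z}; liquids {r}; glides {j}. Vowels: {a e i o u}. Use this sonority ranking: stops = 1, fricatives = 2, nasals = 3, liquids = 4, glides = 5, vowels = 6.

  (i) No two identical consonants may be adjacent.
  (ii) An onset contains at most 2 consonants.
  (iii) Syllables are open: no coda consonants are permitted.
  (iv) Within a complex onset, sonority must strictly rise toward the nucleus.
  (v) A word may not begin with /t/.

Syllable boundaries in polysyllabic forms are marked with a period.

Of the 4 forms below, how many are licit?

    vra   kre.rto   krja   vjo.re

vra — σ1 onset /vr/ (2→4 rises), coda /∅/ ok → licit
kre.rto — violates constraint (iv): syllable 2 onset /rt/: /r/ (liquid, 4) → /t/ (stop, 1) does not rise → illicit
krja — violates constraint (ii): syllable 1 onset /krj/ has 3 consonants (> 2) → illicit
vjo.re — σ1 onset /vj/ (2→5 rises), coda /∅/ ok; σ2 onset /r/, coda /∅/ ok → licit
Licit: vra, vjo.re → 2.

2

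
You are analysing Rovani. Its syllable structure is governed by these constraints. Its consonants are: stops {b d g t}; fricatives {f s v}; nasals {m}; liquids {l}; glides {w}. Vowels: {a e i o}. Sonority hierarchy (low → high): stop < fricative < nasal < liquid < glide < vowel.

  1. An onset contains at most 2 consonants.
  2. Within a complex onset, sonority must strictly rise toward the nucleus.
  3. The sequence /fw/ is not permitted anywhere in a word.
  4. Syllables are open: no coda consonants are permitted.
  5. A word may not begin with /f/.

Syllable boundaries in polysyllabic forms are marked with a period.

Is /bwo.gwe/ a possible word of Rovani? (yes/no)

yes

/bwo.gwe/ — σ1 onset /bw/ (1→5 rises), coda /∅/ ok; σ2 onset /gw/ (1→5 rises), coda /∅/ ok → permitted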